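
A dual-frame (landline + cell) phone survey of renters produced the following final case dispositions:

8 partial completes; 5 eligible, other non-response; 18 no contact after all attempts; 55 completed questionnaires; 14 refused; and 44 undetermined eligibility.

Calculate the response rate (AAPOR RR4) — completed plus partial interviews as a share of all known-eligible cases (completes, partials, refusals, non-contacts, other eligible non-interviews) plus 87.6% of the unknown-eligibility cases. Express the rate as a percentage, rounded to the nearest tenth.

Numerator → 55 + 8 = 63
Known eligible → 55 + 8 + 14 + 18 + 5 = 100
Eligible share of unknowns → 0.8760 × 44 = 38.54
Denom → 100 + 38.54 = 138.54
RR4 = 63 / 138.54 = 0.4547

45.5%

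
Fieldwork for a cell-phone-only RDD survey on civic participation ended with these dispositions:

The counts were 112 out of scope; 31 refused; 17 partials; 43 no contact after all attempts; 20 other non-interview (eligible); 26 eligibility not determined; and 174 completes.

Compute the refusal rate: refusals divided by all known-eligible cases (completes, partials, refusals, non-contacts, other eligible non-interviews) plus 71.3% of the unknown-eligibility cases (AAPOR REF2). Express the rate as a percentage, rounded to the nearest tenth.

10.2%

Top → 31
Eligible (known) → 174 + 17 + 31 + 43 + 20 = 285
Estimated eligible among unknowns → 0.7130 × 26 = 18.54
Base → 285 + 18.54 = 303.54
REF2 = 31 / 303.54 = 0.1021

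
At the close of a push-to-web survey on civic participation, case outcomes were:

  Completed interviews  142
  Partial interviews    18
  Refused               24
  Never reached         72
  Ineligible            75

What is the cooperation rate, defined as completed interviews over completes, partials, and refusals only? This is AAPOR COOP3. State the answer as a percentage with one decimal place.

77.2%

Num → 142
Denominator → 142 + 18 + 24 = 184
COOP3 = 142 / 184 = 0.7717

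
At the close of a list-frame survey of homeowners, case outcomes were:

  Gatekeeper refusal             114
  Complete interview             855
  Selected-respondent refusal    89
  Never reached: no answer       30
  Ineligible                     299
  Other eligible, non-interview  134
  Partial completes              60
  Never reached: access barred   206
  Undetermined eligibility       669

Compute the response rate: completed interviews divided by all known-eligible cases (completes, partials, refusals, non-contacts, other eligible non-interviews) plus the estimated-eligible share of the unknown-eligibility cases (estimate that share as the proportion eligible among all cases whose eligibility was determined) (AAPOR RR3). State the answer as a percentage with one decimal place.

41.8%

Refusals = 114 + 89 = 203
No answer / not reached = 30 + 206 = 236
Num: 855
Determined eligible: 855 + 60 + 203 + 236 + 134 = 1488
e = 1488 / (1488 + 299) = 1488 / 1787 = 0.8327
Estimated eligible among unknowns: 0.8327 × 669 = 557.08
Base: 1488 + 557.08 = 2045.08
RR3 = 855 / 2045.08 = 0.4181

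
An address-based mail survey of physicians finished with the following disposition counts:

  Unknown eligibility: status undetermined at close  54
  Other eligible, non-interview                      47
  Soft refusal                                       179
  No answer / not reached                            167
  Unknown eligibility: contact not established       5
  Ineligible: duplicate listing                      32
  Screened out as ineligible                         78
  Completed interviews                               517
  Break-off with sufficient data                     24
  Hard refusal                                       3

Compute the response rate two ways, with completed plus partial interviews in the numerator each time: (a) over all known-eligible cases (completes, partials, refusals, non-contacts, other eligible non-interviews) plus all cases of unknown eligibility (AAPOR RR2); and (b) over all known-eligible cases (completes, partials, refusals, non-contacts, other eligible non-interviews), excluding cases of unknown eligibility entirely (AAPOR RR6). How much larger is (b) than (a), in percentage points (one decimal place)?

3.4

Declined to participate = 3 + 179 = 182
Unknown eligibility = 5 + 54 = 59
Screened out, ineligible = 78 + 32 = 110
Num: 517 + 24 = 541
Denominator: 517 + 24 + 182 + 167 + 47 + 59 = 996
RR2 = 541 / 996 = 0.5432
Denominator: 517 + 24 + 182 + 167 + 47 = 937
RR6 = 541 / 937 = 0.5774
Difference = 57.74 − 54.32 = 3.42 percentage points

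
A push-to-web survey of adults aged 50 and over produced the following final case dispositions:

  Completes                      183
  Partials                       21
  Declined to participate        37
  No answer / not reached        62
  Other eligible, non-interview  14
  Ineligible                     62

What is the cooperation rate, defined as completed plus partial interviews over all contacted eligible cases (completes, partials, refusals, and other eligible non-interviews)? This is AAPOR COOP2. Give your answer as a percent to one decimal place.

Numerator → 183 + 21 = 204
Denominator → 183 + 21 + 37 + 14 = 255
COOP2 = 204 / 255 = 0.8000

80.0%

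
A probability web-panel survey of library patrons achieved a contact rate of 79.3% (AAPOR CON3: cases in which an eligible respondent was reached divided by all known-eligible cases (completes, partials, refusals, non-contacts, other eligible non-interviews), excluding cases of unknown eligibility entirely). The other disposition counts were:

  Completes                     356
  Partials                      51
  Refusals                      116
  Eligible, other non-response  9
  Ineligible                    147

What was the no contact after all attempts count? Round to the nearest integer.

139

Num: 356 + 51 + 116 + 9 = 532
CON3 = 532 / D = 0.793
D = 532 / 0.793 = 670.9
Other denominator terms total 532
no contact after all attempts = 670.9 − 532 ≈ 139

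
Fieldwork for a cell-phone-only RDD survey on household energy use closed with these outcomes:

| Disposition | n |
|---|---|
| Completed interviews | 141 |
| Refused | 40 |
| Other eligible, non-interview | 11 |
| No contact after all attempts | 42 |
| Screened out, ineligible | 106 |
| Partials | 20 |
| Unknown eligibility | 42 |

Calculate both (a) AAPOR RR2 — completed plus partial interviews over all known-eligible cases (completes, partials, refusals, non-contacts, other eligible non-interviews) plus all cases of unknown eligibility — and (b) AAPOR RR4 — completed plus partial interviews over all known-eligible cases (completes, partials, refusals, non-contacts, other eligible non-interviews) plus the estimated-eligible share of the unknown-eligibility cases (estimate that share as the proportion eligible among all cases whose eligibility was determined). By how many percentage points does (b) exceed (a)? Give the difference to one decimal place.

Num = 141 + 20 = 161
Base = 141 + 20 + 40 + 42 + 11 + 42 = 296
RR2 = 161 / 296 = 0.5439
Eligible (known) = 141 + 20 + 40 + 42 + 11 = 254
e = 254 / (254 + 106) = 254 / 360 = 0.7056
e × U = 0.7056 × 42 = 29.64
Base = 254 + 29.64 = 283.64
RR4 = 161 / 283.64 = 0.5676
Difference = 56.76 − 54.39 = 2.37 percentage points

2.4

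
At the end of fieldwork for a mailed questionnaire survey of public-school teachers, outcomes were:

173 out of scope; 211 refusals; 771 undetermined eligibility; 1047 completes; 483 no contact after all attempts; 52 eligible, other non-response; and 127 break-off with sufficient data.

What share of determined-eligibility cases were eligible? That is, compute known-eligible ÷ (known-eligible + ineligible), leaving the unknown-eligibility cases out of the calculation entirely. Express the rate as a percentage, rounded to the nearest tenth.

91.7%

Eligible (known): 1047 + 127 + 211 + 483 + 52 = 1920
e = 1920 / (1920 + 173) = 1920 / 2093 = 0.9173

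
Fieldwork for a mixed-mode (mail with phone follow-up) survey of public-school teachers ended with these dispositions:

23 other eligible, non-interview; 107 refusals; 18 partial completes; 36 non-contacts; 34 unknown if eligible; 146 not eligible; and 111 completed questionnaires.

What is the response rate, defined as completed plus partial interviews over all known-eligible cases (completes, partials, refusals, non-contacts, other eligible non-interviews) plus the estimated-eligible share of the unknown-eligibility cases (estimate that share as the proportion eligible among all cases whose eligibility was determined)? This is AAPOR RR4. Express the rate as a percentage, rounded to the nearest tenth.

40.6%

Top: 111 + 18 = 129
Eligible (known): 111 + 18 + 107 + 36 + 23 = 295
e = 295 / (295 + 146) = 295 / 441 = 0.6689
Estimated eligible among unknowns: 0.6689 × 34 = 22.74
Denominator: 295 + 22.74 = 317.74
RR4 = 129 / 317.74 = 0.4060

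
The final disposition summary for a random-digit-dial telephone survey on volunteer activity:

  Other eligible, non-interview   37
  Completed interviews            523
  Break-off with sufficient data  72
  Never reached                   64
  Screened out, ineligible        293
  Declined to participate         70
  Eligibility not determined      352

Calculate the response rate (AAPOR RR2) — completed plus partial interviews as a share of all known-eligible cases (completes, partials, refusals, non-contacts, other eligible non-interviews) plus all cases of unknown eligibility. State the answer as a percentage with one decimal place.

53.2%

Numerator → 523 + 72 = 595
Base → 523 + 72 + 70 + 64 + 37 + 352 = 1118
RR2 = 595 / 1118 = 0.5322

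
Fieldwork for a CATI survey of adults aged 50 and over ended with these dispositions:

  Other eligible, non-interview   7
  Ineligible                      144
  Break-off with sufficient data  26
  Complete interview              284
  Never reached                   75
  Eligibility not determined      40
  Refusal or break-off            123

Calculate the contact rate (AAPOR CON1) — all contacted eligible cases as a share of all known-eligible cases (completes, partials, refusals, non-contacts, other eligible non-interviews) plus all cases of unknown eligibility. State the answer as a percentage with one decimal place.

79.3%

Num = 284 + 26 + 123 + 7 = 440
Denominator = 284 + 26 + 123 + 75 + 7 + 40 = 555
CON1 = 440 / 555 = 0.7928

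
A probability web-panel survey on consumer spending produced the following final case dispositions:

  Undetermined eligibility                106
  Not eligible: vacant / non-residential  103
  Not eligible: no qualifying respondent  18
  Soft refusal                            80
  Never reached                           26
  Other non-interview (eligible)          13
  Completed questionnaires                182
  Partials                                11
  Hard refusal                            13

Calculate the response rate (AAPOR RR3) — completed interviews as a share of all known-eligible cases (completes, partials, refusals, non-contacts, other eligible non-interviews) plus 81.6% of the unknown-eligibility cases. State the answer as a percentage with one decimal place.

44.2%

Refused = 13 + 80 = 93
Ineligible = 18 + 103 = 121
Num: 182
Known eligible: 182 + 11 + 93 + 26 + 13 = 325
Estimated eligible among unknowns: 0.8160 × 106 = 86.50
Base: 325 + 86.50 = 411.50
RR3 = 182 / 411.50 = 0.4423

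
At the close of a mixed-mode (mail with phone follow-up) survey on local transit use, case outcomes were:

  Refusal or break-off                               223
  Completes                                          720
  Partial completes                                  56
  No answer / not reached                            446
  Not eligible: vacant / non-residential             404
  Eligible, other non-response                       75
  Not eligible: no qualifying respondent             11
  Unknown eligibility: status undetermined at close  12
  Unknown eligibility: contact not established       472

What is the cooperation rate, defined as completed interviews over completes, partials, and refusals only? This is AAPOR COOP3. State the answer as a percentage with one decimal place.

72.1%

Unknown if eligible = 472 + 12 = 484
Not eligible = 11 + 404 = 415
Num: 720
Denom: 720 + 56 + 223 = 999
COOP3 = 720 / 999 = 0.7207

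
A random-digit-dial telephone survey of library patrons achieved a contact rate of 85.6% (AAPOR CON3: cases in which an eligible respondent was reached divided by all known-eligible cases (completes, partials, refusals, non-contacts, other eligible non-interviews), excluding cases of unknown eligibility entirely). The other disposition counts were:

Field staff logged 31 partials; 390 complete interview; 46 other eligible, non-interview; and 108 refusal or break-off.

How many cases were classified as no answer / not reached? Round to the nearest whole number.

97

Numerator → 390 + 31 + 108 + 46 = 575
CON3 = 575 / D = 0.856
D = 575 / 0.856 = 671.7
Rest of base = 575
no answer / not reached = 671.7 − 575 ≈ 97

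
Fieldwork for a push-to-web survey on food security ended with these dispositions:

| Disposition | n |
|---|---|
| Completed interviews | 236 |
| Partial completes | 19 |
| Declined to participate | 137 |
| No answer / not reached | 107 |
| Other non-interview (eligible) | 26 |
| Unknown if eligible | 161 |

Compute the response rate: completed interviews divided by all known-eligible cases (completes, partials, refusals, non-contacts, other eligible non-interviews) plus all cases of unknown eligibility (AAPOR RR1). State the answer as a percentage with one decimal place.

34.4%

Numerator → 236
Denom → 236 + 19 + 137 + 107 + 26 + 161 = 686
RR1 = 236 / 686 = 0.3440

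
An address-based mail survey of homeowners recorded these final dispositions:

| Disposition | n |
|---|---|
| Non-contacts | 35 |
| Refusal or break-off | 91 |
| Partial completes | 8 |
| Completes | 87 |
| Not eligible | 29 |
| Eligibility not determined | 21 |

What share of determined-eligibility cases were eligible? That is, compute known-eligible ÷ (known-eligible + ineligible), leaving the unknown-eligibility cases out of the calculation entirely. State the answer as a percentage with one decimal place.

Determined eligible = 87 + 8 + 91 + 35 = 221
e = 221 / (221 + 29) = 221 / 250 = 0.8840

88.4%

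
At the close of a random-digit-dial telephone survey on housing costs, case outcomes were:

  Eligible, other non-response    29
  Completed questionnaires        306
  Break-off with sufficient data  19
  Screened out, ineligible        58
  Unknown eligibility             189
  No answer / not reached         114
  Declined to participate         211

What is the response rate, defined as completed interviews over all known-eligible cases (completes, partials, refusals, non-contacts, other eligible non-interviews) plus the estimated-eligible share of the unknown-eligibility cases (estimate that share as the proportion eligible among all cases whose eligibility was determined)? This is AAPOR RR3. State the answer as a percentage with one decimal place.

35.9%

Top → 306
Determined eligible → 306 + 19 + 211 + 114 + 29 = 679
e = 679 / (679 + 58) = 679 / 737 = 0.9213
e × U → 0.9213 × 189 = 174.13
Denominator → 679 + 174.13 = 853.13
RR3 = 306 / 853.13 = 0.3587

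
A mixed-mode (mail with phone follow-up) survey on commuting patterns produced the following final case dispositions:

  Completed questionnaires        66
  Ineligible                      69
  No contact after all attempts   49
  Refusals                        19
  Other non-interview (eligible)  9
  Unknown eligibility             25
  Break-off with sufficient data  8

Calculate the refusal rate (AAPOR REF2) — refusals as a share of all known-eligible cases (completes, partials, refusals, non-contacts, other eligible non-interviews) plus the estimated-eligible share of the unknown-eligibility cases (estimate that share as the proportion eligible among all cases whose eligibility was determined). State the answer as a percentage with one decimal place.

Num = 19
Eligible (known) = 66 + 8 + 19 + 49 + 9 = 151
e = 151 / (151 + 69) = 151 / 220 = 0.6864
Eligible share of unknowns = 0.6864 × 25 = 17.16
Denominator = 151 + 17.16 = 168.16
REF2 = 19 / 168.16 = 0.1130

11.3%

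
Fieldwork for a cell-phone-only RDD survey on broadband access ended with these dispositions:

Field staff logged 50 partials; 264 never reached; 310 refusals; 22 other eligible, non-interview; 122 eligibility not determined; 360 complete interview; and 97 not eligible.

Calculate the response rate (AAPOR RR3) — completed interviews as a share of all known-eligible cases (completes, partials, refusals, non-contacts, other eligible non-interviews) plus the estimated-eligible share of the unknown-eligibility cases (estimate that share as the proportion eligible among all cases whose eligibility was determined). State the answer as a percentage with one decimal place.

Top → 360
Eligible (known) → 360 + 50 + 310 + 264 + 22 = 1006
e = 1006 / (1006 + 97) = 1006 / 1103 = 0.9121
Estimated eligible among unknowns → 0.9121 × 122 = 111.28
Denom → 1006 + 111.28 = 1117.28
RR3 = 360 / 1117.28 = 0.3222

32.2%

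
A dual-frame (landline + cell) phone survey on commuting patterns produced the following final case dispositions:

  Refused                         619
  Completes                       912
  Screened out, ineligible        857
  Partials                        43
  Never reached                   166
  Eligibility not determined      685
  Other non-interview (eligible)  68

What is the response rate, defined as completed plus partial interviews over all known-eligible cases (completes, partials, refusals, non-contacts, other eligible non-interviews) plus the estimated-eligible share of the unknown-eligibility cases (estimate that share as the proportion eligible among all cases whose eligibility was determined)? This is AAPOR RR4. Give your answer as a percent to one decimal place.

Numerator → 912 + 43 = 955
Determined eligible → 912 + 43 + 619 + 166 + 68 = 1808
e = 1808 / (1808 + 857) = 1808 / 2665 = 0.6784
e × U → 0.6784 × 685 = 464.70
Denom → 1808 + 464.70 = 2272.70
RR4 = 955 / 2272.70 = 0.4202

42.0%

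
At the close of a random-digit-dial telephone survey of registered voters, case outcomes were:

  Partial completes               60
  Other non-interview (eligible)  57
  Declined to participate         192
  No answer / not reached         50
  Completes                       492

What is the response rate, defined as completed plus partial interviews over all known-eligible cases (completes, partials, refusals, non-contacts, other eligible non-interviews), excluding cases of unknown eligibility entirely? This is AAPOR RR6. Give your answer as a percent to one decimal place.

Num = 492 + 60 = 552
Base = 492 + 60 + 192 + 50 + 57 = 851
RR6 = 552 / 851 = 0.6486

64.9%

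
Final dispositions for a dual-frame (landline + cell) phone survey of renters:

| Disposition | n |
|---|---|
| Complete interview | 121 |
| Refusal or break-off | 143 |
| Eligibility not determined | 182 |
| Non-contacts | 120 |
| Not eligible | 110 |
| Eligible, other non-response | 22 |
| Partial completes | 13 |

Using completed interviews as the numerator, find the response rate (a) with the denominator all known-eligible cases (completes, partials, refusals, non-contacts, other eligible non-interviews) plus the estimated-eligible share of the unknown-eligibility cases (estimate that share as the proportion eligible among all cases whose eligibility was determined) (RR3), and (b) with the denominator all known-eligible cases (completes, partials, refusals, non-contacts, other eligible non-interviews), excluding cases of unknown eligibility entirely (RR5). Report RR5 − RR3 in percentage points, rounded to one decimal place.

Top = 121
Eligible (known) = 121 + 13 + 143 + 120 + 22 = 419
e = 419 / (419 + 110) = 419 / 529 = 0.7921
Estimated eligible among unknowns = 0.7921 × 182 = 144.16
Denominator = 419 + 144.16 = 563.16
RR3 = 121 / 563.16 = 0.2149
Denominator = 121 + 13 + 143 + 120 + 22 = 419
RR5 = 121 / 419 = 0.2888
Difference = 28.88 − 21.49 = 7.39 percentage points

7.4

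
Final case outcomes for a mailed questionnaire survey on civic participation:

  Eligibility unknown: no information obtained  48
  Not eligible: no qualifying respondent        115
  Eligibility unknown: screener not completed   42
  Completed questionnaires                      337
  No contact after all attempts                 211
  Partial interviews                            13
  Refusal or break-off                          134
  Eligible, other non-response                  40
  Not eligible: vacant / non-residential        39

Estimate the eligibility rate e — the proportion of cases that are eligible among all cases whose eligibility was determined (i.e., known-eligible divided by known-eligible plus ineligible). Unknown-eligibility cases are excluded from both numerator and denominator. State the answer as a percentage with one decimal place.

Undetermined eligibility = 42 + 48 = 90
Out of scope = 115 + 39 = 154
Eligible (known) → 337 + 13 + 134 + 211 + 40 = 735
e = 735 / (735 + 154) = 735 / 889 = 0.8268

82.7%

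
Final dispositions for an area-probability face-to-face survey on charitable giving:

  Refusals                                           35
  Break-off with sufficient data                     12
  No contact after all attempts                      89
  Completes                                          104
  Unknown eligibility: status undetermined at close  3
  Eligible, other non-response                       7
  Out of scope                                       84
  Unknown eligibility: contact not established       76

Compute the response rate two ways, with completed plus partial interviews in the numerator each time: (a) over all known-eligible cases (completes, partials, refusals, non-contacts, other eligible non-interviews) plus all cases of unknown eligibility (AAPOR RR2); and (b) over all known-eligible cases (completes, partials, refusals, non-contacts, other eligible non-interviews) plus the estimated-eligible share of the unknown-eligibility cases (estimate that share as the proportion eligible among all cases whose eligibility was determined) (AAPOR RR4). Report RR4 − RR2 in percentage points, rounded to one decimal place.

2.3

Unknown eligibility = 76 + 3 = 79
Top: 104 + 12 = 116
Denom: 104 + 12 + 35 + 89 + 7 + 79 = 326
RR2 = 116 / 326 = 0.3558
Known eligible: 104 + 12 + 35 + 89 + 7 = 247
e = 247 / (247 + 84) = 247 / 331 = 0.7462
Estimated eligible among unknowns: 0.7462 × 79 = 58.95
Denom: 247 + 58.95 = 305.95
RR4 = 116 / 305.95 = 0.3791
Difference = 37.91 − 35.58 = 2.33 percentage points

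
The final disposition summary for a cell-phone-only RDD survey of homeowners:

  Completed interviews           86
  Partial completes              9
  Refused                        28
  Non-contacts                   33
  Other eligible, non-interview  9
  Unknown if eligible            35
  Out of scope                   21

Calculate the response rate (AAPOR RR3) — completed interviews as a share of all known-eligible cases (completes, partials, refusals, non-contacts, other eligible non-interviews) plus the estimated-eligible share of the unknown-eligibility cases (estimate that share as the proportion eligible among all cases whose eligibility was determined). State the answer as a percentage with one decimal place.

Num: 86
Determined eligible: 86 + 9 + 28 + 33 + 9 = 165
e = 165 / (165 + 21) = 165 / 186 = 0.8871
Estimated eligible among unknowns: 0.8871 × 35 = 31.05
Denom: 165 + 31.05 = 196.05
RR3 = 86 / 196.05 = 0.4387

43.9%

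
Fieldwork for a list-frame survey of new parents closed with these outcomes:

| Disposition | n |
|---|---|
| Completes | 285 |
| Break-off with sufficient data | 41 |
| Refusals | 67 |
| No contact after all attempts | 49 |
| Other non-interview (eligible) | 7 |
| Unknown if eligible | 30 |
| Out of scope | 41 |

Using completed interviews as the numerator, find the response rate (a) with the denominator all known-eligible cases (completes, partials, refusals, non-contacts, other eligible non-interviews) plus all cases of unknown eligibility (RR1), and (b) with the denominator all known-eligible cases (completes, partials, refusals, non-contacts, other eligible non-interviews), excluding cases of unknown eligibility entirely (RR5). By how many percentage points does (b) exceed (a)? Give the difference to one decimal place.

4.0

Numerator → 285
Denominator → 285 + 41 + 67 + 49 + 7 + 30 = 479
RR1 = 285 / 479 = 0.5950
Denominator → 285 + 41 + 67 + 49 + 7 = 449
RR5 = 285 / 449 = 0.6347
Difference = 63.47 − 59.50 = 3.97 percentage points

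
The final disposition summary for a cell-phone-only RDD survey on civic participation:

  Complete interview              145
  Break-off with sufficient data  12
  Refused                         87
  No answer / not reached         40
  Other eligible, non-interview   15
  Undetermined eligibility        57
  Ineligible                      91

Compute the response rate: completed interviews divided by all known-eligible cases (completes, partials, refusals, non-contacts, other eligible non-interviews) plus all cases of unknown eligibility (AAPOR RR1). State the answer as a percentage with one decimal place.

Top = 145
Base = 145 + 12 + 87 + 40 + 15 + 57 = 356
RR1 = 145 / 356 = 0.4073

40.7%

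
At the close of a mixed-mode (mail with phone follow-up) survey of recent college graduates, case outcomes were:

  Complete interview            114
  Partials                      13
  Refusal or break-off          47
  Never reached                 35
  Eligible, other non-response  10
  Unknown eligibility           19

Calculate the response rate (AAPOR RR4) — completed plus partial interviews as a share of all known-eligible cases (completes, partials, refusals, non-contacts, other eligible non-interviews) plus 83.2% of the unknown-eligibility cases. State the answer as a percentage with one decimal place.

54.1%

Num = 114 + 13 = 127
Determined eligible = 114 + 13 + 47 + 35 + 10 = 219
e × U = 0.8320 × 19 = 15.81
Base = 219 + 15.81 = 234.81
RR4 = 127 / 234.81 = 0.5409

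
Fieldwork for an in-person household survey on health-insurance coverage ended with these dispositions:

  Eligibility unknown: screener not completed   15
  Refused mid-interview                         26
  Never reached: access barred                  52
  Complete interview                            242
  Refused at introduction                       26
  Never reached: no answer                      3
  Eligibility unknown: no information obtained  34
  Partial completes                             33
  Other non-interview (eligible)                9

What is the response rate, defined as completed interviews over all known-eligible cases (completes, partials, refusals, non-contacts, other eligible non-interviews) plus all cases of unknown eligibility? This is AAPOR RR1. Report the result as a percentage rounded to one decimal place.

Refusal or break-off = 26 + 26 = 52
Never reached = 3 + 52 = 55
Unknown eligibility = 15 + 34 = 49
Num = 242
Denom = 242 + 33 + 52 + 55 + 9 + 49 = 440
RR1 = 242 / 440 = 0.5500

55.0%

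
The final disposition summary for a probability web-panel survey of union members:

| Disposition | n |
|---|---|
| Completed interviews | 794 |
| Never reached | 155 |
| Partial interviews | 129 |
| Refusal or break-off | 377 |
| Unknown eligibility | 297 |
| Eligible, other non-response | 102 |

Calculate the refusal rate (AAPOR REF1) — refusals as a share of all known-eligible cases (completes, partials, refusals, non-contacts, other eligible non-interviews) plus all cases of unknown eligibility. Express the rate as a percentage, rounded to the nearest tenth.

Numerator = 377
Denom = 794 + 129 + 377 + 155 + 102 + 297 = 1854
REF1 = 377 / 1854 = 0.2033

20.3%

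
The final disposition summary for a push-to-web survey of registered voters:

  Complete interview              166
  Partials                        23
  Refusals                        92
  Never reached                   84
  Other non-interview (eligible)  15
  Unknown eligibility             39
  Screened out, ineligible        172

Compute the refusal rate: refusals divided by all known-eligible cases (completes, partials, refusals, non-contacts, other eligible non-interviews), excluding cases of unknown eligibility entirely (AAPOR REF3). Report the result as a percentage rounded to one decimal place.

Top → 92
Denom → 166 + 23 + 92 + 84 + 15 = 380
REF3 = 92 / 380 = 0.2421

24.2%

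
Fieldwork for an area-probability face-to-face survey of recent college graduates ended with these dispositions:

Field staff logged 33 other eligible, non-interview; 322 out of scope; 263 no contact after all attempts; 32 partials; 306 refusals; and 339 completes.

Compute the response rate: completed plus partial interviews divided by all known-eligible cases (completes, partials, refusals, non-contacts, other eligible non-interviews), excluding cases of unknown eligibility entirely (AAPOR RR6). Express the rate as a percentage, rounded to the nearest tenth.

Num = 339 + 32 = 371
Denom = 339 + 32 + 306 + 263 + 33 = 973
RR6 = 371 / 973 = 0.3813

38.1%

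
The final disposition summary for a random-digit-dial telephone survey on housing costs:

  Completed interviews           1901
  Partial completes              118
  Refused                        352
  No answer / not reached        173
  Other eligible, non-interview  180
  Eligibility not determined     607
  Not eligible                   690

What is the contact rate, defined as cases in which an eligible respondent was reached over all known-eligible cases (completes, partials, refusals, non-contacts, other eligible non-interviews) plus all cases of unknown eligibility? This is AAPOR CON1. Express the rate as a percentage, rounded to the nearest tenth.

76.6%

Num: 1901 + 118 + 352 + 180 = 2551
Base: 1901 + 118 + 352 + 173 + 180 + 607 = 3331
CON1 = 2551 / 3331 = 0.7658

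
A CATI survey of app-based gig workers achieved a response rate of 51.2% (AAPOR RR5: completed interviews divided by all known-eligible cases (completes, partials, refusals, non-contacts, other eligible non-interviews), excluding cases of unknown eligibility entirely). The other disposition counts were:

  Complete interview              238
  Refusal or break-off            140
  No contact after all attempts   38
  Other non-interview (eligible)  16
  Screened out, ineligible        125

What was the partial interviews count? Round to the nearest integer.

RR5 = 238 / D = 0.512
D = 238 / 0.512 = 464.8
Other denominator terms total 432
partial interviews = 464.8 − 432 ≈ 33

33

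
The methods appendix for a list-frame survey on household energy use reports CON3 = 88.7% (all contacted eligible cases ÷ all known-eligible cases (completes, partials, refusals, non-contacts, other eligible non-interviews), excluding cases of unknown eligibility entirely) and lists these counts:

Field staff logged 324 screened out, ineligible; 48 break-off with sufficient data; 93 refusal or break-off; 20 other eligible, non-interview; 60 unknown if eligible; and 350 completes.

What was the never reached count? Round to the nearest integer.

65

Top: 350 + 48 + 93 + 20 = 511
CON3 = 511 / D = 0.887
D = 511 / 0.887 = 576.1
Remaining denominator categories sum to 511
never reached = 576.1 − 511 ≈ 65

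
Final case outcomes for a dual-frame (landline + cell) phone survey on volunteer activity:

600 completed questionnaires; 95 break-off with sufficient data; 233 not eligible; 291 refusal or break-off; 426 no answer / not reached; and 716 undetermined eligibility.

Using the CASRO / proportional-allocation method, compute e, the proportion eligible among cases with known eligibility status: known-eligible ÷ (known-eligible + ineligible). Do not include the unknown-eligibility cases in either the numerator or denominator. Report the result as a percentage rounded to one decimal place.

85.8%

Eligible (known) = 600 + 95 + 291 + 426 = 1412
e = 1412 / (1412 + 233) = 1412 / 1645 = 0.8584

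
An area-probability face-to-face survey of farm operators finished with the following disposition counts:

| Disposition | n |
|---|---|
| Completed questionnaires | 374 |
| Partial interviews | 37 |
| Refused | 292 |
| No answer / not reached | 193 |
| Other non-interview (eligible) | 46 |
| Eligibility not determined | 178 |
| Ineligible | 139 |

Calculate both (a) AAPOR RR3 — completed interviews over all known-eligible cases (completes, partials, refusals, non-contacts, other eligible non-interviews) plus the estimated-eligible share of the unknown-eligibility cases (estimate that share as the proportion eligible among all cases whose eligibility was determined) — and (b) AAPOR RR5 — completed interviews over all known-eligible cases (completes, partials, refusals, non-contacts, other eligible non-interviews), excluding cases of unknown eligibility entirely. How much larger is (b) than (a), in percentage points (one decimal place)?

Top → 374
Determined eligible → 374 + 37 + 292 + 193 + 46 = 942
e = 942 / (942 + 139) = 942 / 1081 = 0.8714
Estimated eligible among unknowns → 0.8714 × 178 = 155.11
Denominator → 942 + 155.11 = 1097.11
RR3 = 374 / 1097.11 = 0.3409
Denominator → 374 + 37 + 292 + 193 + 46 = 942
RR5 = 374 / 942 = 0.3970
Difference = 39.70 − 34.09 = 5.61 percentage points

5.6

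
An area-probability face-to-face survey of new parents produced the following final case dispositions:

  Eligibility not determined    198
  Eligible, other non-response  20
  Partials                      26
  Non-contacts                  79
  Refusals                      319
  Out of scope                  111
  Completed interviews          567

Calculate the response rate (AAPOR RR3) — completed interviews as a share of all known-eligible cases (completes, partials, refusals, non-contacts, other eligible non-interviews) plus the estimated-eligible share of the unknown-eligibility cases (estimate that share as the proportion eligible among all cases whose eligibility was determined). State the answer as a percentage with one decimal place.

47.7%

Numerator → 567
Determined eligible → 567 + 26 + 319 + 79 + 20 = 1011
e = 1011 / (1011 + 111) = 1011 / 1122 = 0.9011
Eligible share of unknowns → 0.9011 × 198 = 178.42
Base → 1011 + 178.42 = 1189.42
RR3 = 567 / 1189.42 = 0.4767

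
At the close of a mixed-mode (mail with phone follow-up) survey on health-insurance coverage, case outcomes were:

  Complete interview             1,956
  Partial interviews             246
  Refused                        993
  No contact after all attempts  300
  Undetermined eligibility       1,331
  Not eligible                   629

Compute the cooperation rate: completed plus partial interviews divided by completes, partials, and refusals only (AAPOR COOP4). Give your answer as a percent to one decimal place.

68.9%

Num = 1956 + 246 = 2202
Base = 1956 + 246 + 993 = 3195
COOP4 = 2202 / 3195 = 0.6892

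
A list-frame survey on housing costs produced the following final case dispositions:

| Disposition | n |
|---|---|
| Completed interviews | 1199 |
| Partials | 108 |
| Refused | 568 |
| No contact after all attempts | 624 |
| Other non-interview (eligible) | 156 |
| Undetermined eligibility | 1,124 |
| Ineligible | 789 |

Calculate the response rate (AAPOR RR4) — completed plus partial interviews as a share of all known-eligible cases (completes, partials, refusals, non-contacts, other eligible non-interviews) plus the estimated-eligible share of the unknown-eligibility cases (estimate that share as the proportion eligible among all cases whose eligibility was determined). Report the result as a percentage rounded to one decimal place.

37.1%

Top → 1199 + 108 = 1307
Eligible (known) → 1199 + 108 + 568 + 624 + 156 = 2655
e = 2655 / (2655 + 789) = 2655 / 3444 = 0.7709
e × U → 0.7709 × 1124 = 866.49
Denom → 2655 + 866.49 = 3521.49
RR4 = 1307 / 3521.49 = 0.3711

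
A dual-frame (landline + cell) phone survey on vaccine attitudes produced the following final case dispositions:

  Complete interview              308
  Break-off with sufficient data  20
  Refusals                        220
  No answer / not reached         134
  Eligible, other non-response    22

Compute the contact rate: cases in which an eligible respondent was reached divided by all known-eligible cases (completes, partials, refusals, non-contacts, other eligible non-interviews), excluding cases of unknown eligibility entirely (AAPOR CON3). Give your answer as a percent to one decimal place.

Num → 308 + 20 + 220 + 22 = 570
Denominator → 308 + 20 + 220 + 134 + 22 = 704
CON3 = 570 / 704 = 0.8097

81.0%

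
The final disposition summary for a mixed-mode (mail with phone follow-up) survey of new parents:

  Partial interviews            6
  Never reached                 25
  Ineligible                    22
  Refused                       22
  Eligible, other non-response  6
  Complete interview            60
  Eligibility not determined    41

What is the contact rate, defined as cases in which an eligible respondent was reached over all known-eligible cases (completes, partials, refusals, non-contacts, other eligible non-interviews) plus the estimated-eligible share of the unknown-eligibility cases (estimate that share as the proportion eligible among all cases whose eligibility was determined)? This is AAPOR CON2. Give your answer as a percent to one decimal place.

61.2%

Top: 60 + 6 + 22 + 6 = 94
Determined eligible: 60 + 6 + 22 + 25 + 6 = 119
e = 119 / (119 + 22) = 119 / 141 = 0.8440
e × U: 0.8440 × 41 = 34.60
Denominator: 119 + 34.60 = 153.60
CON2 = 94 / 153.60 = 0.6120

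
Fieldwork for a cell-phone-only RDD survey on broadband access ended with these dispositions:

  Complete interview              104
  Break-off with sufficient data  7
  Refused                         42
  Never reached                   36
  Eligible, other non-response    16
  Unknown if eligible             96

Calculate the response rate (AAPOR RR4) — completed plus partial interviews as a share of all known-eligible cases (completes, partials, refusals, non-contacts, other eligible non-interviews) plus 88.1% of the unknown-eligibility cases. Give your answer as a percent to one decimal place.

Num = 104 + 7 = 111
Eligible (known) = 104 + 7 + 42 + 36 + 16 = 205
Estimated eligible among unknowns = 0.8810 × 96 = 84.58
Denom = 205 + 84.58 = 289.58
RR4 = 111 / 289.58 = 0.3833

38.3%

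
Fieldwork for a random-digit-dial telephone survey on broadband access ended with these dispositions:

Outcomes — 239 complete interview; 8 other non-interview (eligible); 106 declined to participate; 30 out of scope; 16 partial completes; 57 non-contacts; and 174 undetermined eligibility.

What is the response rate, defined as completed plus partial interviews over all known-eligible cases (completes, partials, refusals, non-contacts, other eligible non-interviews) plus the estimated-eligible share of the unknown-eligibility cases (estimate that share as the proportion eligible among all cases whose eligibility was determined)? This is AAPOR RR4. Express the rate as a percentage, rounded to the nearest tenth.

43.3%

Top: 239 + 16 = 255
Determined eligible: 239 + 16 + 106 + 57 + 8 = 426
e = 426 / (426 + 30) = 426 / 456 = 0.9342
Eligible share of unknowns: 0.9342 × 174 = 162.55
Denom: 426 + 162.55 = 588.55
RR4 = 255 / 588.55 = 0.4333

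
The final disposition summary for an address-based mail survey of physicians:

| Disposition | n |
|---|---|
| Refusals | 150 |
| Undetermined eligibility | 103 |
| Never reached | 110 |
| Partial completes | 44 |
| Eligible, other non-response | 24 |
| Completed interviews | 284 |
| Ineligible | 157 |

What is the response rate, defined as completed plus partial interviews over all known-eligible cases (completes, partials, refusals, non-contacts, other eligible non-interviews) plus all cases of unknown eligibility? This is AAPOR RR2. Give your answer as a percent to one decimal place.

Num: 284 + 44 = 328
Denom: 284 + 44 + 150 + 110 + 24 + 103 = 715
RR2 = 328 / 715 = 0.4587

45.9%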